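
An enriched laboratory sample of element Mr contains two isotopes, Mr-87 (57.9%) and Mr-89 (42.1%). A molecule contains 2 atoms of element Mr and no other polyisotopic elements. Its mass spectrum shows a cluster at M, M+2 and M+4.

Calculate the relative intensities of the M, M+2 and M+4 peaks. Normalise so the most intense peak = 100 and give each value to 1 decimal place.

68.8 : 100.0 : 36.4

Each Mr atom is independently Mr-87 (p = 0.579) or Mr-89 (q = 0.421); the cluster is the binomial expansion (p + q)^2.
P(M) = 0.579^2 = 0.335241
P(M+2) = 2 × 0.579^1 × 0.421^1 = 0.487518
P(M+4) = 0.421^2 = 0.177241
The M+2 peak is largest (0.487518); scaling to 100 gives 68.8 : 100.0 : 36.4.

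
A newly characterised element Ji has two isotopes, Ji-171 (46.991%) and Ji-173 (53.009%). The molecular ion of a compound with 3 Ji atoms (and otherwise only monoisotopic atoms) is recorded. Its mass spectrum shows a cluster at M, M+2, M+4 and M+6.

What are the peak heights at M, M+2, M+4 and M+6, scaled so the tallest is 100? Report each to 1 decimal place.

26.2 : 88.6 : 100.0 : 37.6

Each Ji atom is independently Ji-171 (p = 0.46991) or Ji-173 (q = 0.53009); the cluster is the binomial expansion (p + q)^3.
P(M) = 0.46991^3 = 0.103763
P(M+2) = 3 × 0.46991^2 × 0.53009^1 = 0.351156
P(M+4) = 3 × 0.46991^1 × 0.53009^2 = 0.396128
P(M+6) = 0.53009^3 = 0.148953
The M+4 peak is largest (0.396128); scaling to 100 gives 26.2 : 88.6 : 100.0 : 37.6.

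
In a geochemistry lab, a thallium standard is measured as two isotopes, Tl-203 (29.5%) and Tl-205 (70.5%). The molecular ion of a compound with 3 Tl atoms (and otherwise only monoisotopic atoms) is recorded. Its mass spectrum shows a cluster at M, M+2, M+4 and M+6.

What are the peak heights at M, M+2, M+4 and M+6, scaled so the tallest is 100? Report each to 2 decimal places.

5.84 : 41.84 : 100.00 : 79.66

Each Tl atom is independently Tl-203 (p = 0.295) or Tl-205 (q = 0.705); the cluster is the binomial expansion (p + q)^3.
P(M) = 0.295^3 = 0.025672
P(M+2) = 3 × 0.295^2 × 0.705^1 = 0.184058
P(M+4) = 3 × 0.295^1 × 0.705^2 = 0.439867
P(M+6) = 0.705^3 = 0.350403
The M+4 peak is largest (0.439867); scaling to 100 gives 5.84 : 41.84 : 100.00 : 79.66.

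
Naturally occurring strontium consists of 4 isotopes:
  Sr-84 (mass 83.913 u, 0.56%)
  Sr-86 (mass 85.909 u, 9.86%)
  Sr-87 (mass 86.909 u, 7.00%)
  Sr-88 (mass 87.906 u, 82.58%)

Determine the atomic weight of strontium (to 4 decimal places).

Average mass = Σ (abundance × isotope mass) = 0.0056 × 83.913 + 0.0986 × 85.909 + 0.0700 × 86.909 + 0.8258 × 87.906
= 0.46991 + 8.47063 + 6.08363 + 72.59277 = 87.61694 u

87.6169 u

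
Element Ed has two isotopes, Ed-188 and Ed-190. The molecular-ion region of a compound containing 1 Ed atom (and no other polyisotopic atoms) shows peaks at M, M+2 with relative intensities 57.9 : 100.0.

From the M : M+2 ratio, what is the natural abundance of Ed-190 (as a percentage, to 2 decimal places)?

63.33%

Write p for the Ed-188 fraction. I(M+2)/I(M) = [C(1,1)·p^0·(1−p)] / p^1 = 1·(1−p)/p = 100.0/57.9 = 1.7271
(1−p)/p = 1.7271/1 = 1.7271  ⇒  p = 1/(1 + 1.7271) = 0.3667
Ed-188: 36.67%, Ed-190: 63.33%.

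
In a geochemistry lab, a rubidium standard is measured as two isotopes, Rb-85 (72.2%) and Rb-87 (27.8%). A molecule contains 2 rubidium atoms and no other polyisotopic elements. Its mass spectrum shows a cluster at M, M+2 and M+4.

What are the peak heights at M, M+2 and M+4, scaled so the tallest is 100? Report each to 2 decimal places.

Expanding (0.722 + 0.278)^2:
P(M) = 0.722^2 = 0.521284
P(M+2) = 2 × 0.722^1 × 0.278^1 = 0.401432
P(M+4) = 0.278^2 = 0.077284
The M peak is largest (0.521284); scaling to 100 gives 100.00 : 77.01 : 14.83.

100.00 : 77.01 : 14.83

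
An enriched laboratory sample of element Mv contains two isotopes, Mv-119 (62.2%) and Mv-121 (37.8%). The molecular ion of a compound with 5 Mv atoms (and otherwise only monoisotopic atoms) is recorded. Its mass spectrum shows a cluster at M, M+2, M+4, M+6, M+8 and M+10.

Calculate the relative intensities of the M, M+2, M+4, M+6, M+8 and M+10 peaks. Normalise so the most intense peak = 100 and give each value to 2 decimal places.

The 5 Mv atoms are independent, so intensities follow the terms of (0.622 + 0.378)^5.
P(M) = 0.622^5 = 0.093100
P(M+2) = 5 × 0.622^4 × 0.378^1 = 0.282894
P(M+4) = 10 × 0.622^3 × 0.378^2 = 0.343839
P(M+6) = 10 × 0.622^2 × 0.378^3 = 0.208957
P(M+8) = 5 × 0.622^1 × 0.378^4 = 0.063493
P(M+10) = 0.378^5 = 0.007717
The M+4 peak is largest (0.343839); scaling to 100 gives 27.08 : 82.28 : 100.00 : 60.77 : 18.47 : 2.24.

27.08 : 82.28 : 100.00 : 60.77 : 18.47 : 2.24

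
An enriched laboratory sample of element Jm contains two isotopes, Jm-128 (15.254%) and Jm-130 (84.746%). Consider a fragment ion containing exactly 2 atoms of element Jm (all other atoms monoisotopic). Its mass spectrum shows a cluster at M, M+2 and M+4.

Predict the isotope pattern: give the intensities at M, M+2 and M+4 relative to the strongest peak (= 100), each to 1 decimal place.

3.2 : 36.0 : 100.0

The 2 Jm atoms are independent, so intensities follow the terms of (0.15254 + 0.84746)^2.
P(M) = 0.15254^2 = 0.023268
P(M+2) = 2 × 0.15254^1 × 0.84746^1 = 0.258543
P(M+4) = 0.84746^2 = 0.718188
The M+4 peak is largest (0.718188); scaling to 100 gives 3.2 : 36.0 : 100.0.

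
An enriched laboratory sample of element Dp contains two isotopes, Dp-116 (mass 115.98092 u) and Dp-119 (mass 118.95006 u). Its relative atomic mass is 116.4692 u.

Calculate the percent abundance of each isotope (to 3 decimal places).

Dp-116: 83.555%, Dp-119: 16.445%

With x = fraction of Dp-116 (so Dp-119 is 1 − x):
115.98092·x + 118.95006·(1 − x) = 116.4692
(115.98092 − 118.95006)·x = 116.4692 − 118.95006
x = -2.48086 / -2.96914 = 0.83555 → 83.555% Dp-116, 16.445% Dp-119.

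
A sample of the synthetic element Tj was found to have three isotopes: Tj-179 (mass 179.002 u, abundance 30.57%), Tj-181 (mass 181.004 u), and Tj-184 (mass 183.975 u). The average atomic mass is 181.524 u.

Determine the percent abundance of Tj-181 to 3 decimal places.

31.328%

The remaining 69.43% is split between Tj-181 (fraction x) and Tj-184 (fraction 0.6943 − x).
Substituting: 181.004x + 183.975(0.6943 − x) = 126.8030886
(181.004 − 183.975)x = -0.9307539  ⇒  x = 0.31328, y = 0.38102
Tj-181: 31.328%, Tj-184: 38.102%.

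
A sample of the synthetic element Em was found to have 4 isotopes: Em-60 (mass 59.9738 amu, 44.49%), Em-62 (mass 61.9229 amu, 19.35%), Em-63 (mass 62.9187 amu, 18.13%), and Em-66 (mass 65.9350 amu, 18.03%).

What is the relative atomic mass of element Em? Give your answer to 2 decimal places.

Ar = Σ fᵢ·mᵢ = 0.4449 × 59.9738 + 0.1935 × 61.9229 + 0.1813 × 62.9187 + 0.1803 × 65.9350
= 26.68234 + 11.98208 + 11.40716 + 11.88808 = 61.95966 amu

61.96 amu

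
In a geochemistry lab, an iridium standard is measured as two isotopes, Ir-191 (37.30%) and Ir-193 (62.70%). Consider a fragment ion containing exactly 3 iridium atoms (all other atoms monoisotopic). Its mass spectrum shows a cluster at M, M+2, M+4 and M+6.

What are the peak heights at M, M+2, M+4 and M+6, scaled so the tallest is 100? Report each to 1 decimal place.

Expanding (0.3730 + 0.6270)^3:
P(M) = 0.3730^3 = 0.051895
P(M+2) = 3 × 0.3730^2 × 0.6270^1 = 0.261702
P(M+4) = 3 × 0.3730^1 × 0.6270^2 = 0.439911
P(M+6) = 0.6270^3 = 0.246492
The M+4 peak is largest (0.439911); scaling to 100 gives 11.8 : 59.5 : 100.0 : 56.0.

11.8 : 59.5 : 100.0 : 56.0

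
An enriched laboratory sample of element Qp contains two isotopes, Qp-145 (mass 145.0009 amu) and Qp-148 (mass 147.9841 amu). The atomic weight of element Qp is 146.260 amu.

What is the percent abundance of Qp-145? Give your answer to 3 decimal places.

57.794%

Let x be the fractional abundance of Qp-145; then Qp-148 has abundance 1 − x.
145.0009·x + 147.9841·(1 − x) = 146.260
(145.0009 − 147.9841)·x = 146.260 − 147.9841
x = -1.7241 / -2.9832 = 0.57794 → 57.794% Qp-145, 42.206% Qp-148.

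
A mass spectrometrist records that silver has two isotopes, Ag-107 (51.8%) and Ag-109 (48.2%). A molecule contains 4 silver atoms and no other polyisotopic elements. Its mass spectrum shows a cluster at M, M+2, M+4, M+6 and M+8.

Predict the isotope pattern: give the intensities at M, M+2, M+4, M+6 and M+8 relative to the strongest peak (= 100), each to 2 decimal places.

19.25 : 71.65 : 100.00 : 62.03 : 14.43

Each Ag atom is independently Ag-107 (p = 0.518) or Ag-109 (q = 0.482); the cluster is the binomial expansion (p + q)^4.
P(M) = 0.518^4 = 0.071998
P(M+2) = 4 × 0.518^3 × 0.482^1 = 0.267976
P(M+4) = 6 × 0.518^2 × 0.482^2 = 0.374029
P(M+6) = 4 × 0.518^1 × 0.482^3 = 0.232023
P(M+8) = 0.482^4 = 0.053974
The M+4 peak is largest (0.374029); scaling to 100 gives 19.25 : 71.65 : 100.00 : 62.03 : 14.43.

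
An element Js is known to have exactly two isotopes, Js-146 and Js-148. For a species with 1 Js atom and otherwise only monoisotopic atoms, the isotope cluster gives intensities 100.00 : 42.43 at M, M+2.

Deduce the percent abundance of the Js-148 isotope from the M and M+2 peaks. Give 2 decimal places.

29.79%

Write p for the Js-146 fraction. I(M+2)/I(M) = [C(1,1)·p^0·(1−p)] / p^1 = 1·(1−p)/p = 42.43/100.00 = 0.4243
(1−p)/p = 0.4243/1 = 0.4243  ⇒  p = 1/(1 + 0.4243) = 0.7021
Js-146: 70.21%, Js-148: 29.79%.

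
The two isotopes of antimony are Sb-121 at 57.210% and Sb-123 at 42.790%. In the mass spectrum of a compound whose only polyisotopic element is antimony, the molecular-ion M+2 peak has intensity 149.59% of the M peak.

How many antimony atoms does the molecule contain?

For n independent Sb atoms, I(M+2)/I(M) = n · (abundance Sb-123) / (abundance Sb-121) = n · 0.42790/0.57210.
n = 1.4959 × 0.57210/0.42790 = 2.00 ≈ 2

2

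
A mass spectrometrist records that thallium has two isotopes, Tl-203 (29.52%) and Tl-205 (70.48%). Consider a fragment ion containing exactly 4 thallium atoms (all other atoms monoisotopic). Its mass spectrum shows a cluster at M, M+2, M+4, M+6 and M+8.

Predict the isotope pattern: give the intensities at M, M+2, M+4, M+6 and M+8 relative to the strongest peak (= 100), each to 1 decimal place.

1.8 : 17.5 : 62.8 : 100.0 : 59.7

Each Tl atom is independently Tl-203 (p = 0.2952) or Tl-205 (q = 0.7048); the cluster is the binomial expansion (p + q)^4.
P(M) = 0.2952^4 = 0.007594
P(M+2) = 4 × 0.2952^3 × 0.7048^1 = 0.072523
P(M+4) = 6 × 0.2952^2 × 0.7048^2 = 0.259726
P(M+6) = 4 × 0.2952^1 × 0.7048^3 = 0.413403
P(M+8) = 0.7048^4 = 0.246754
The M+6 peak is largest (0.413403); scaling to 100 gives 1.8 : 17.5 : 62.8 : 100.0 : 59.7.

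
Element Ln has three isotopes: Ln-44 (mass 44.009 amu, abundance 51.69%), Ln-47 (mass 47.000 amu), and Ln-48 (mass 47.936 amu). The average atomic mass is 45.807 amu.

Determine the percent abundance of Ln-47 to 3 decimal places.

Let x and y be the fractions of Ln-47 and Ln-48. Then x + y = 1 − 0.5169 = 0.4831 and 47.000x + 47.936y = 45.807 − 0.5169×44.009 = 23.0587479.
Substituting: 47.000x + 47.936(0.4831 − x) = 23.0587479
(47.000 − 47.936)x = -0.0991337  ⇒  x = 0.10591, y = 0.37719
Ln-47: 10.591%, Ln-48: 37.719%.

10.591%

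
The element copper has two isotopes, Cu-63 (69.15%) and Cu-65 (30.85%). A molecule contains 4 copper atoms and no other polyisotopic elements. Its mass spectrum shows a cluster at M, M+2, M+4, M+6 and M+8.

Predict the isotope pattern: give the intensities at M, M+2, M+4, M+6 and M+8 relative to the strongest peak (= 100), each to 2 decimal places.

Expanding (0.6915 + 0.3085)^4:
P(M) = 0.6915^4 = 0.228649
P(M+2) = 4 × 0.6915^3 × 0.3085^1 = 0.408030
P(M+4) = 6 × 0.6915^2 × 0.3085^2 = 0.273052
P(M+6) = 4 × 0.6915^1 × 0.3085^3 = 0.081212
P(M+8) = 0.3085^4 = 0.009058
The M+2 peak is largest (0.408030); scaling to 100 gives 56.04 : 100.00 : 66.92 : 19.90 : 2.22.

56.04 : 100.00 : 66.92 : 19.90 : 2.22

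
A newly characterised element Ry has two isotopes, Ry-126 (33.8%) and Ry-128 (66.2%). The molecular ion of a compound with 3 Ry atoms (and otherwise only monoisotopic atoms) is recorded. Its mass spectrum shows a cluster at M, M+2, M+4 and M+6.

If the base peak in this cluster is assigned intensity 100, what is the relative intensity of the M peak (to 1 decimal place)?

Binomial terms of (0.338 + 0.662)^3: M 0.0386, M+2 0.2269, M+4 0.4444, M+6 0.2901 → M+4 is the base peak.
P(M+4) = C(3,2) × 0.338^1 × 0.662^2 = 3 × 0.3380 × 0.438244 = 0.444379 (base)
P(M) = C(3,0) × 0.338^3 × 0.662^0 = 1 × 0.03861447 × 1.0000 = 0.038614
Relative intensity = 0.038614 / 0.444379 × 100 = 8.7

8.7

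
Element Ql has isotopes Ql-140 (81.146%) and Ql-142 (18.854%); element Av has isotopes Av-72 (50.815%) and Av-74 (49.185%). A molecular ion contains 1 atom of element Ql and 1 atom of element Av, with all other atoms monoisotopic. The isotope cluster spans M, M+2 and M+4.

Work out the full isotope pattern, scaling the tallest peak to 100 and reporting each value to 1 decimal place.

Element Ql pattern (n=1): 0.81146 : 0.18854
Element Av pattern (n=1): 0.50815 : 0.49185
Convolve the two distributions (both contribute in 2-u steps):
  M: 0.81146×0.50815 = 0.412343
  M+2: 0.81146×0.49185 + 0.18854×0.50815 = 0.494923
  M+4: 0.18854×0.49185 = 0.092733
Scale to base peak (0.494923) = 100: 83.3 : 100.0 : 18.7

83.3 : 100.0 : 18.7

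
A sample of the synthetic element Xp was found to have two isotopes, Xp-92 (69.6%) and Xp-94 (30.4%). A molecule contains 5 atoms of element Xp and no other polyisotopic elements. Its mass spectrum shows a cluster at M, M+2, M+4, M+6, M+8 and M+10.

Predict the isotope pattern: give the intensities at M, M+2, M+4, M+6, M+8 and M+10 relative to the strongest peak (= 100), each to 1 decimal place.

45.8 : 100.0 : 87.4 : 38.2 : 8.3 : 0.7

Each Xp atom is independently Xp-92 (p = 0.696) or Xp-94 (q = 0.304); the cluster is the binomial expansion (p + q)^5.
P(M) = 0.696^5 = 0.163323
P(M+2) = 5 × 0.696^4 × 0.304^1 = 0.356681
P(M+4) = 10 × 0.696^3 × 0.304^2 = 0.311584
P(M+6) = 10 × 0.696^2 × 0.304^3 = 0.136094
P(M+8) = 5 × 0.696^1 × 0.304^4 = 0.029722
P(M+10) = 0.304^5 = 0.002596
The M+2 peak is largest (0.356681); scaling to 100 gives 45.8 : 100.0 : 87.4 : 38.2 : 8.3 : 0.7.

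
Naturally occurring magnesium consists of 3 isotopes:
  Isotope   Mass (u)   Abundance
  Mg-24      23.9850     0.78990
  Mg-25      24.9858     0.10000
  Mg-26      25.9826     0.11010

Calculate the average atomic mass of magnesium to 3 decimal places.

The abundance-weighted mean is 0.78990 × 23.9850 + 0.10000 × 24.9858 + 0.11010 × 25.9826
= 18.94575 + 2.49858 + 2.86068 = 24.30501 u

24.305 u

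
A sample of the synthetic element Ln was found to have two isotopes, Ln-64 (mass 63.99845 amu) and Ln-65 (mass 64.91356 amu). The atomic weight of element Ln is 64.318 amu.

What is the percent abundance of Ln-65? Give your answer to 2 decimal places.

34.92%

With x = fraction of Ln-64 (so Ln-65 is 1 − x):
63.99845·x + 64.91356·(1 − x) = 64.318
(63.99845 − 64.91356)·x = 64.318 − 64.91356
x = -0.59556 / -0.91511 = 0.65081 → 65.08% Ln-64, 34.92% Ln-65.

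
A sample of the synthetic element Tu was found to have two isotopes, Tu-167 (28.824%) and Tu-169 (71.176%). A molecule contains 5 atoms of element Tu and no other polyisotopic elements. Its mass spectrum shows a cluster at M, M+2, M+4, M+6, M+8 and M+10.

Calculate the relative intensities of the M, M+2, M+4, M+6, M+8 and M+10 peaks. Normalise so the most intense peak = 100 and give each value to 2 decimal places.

0.54 : 6.64 : 32.80 : 80.99 : 100.00 : 49.39

The 5 Tu atoms are independent, so intensities follow the terms of (0.28824 + 0.71176)^5.
P(M) = 0.28824^5 = 0.001990
P(M+2) = 5 × 0.28824^4 × 0.71176^1 = 0.024565
P(M+4) = 10 × 0.28824^3 × 0.71176^2 = 0.121319
P(M+6) = 10 × 0.28824^2 × 0.71176^3 = 0.299578
P(M+8) = 5 × 0.28824^1 × 0.71176^4 = 0.369878
P(M+10) = 0.71176^5 = 0.182670
The M+8 peak is largest (0.369878); scaling to 100 gives 0.54 : 6.64 : 32.80 : 80.99 : 100.00 : 49.39.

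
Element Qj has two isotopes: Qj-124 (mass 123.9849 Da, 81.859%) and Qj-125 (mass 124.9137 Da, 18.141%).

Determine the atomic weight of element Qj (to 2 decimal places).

124.15 Da

Average mass = Σ (abundance × isotope mass) = 0.81859 × 123.9849 + 0.18141 × 124.9137
= 101.49280 + 22.66059 = 124.15339 Da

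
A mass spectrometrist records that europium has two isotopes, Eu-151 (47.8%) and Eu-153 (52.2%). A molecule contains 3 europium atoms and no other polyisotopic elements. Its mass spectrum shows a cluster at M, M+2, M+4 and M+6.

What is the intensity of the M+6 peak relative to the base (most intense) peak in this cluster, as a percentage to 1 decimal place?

36.4%

Term probabilities: M 0.1092, M+2 0.3578, M+4 0.3907, M+6 0.1422. Base peak = M+4.
P(M+4) = C(3,2) × 0.478^1 × 0.522^2 = 3 × 0.4780 × 0.272484 = 0.390742 (base)
P(M+6) = C(3,3) × 0.478^0 × 0.522^3 = 1 × 1.0000 × 0.14223665 = 0.142237
Relative intensity = 0.142237 / 0.390742 × 100 = 36.4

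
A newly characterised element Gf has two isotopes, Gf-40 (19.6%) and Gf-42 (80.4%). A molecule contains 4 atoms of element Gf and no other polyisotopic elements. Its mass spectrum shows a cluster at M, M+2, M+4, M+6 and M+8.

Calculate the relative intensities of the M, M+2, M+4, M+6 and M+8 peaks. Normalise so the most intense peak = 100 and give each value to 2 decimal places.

0.35 : 5.80 : 35.66 : 97.51 : 100.00

Expanding (0.196 + 0.804)^4:
P(M) = 0.196^4 = 0.001476
P(M+2) = 4 × 0.196^3 × 0.804^1 = 0.024215
P(M+4) = 6 × 0.196^2 × 0.804^2 = 0.148996
P(M+6) = 4 × 0.196^1 × 0.804^3 = 0.407459
P(M+8) = 0.804^4 = 0.417854
The M+8 peak is largest (0.417854); scaling to 100 gives 0.35 : 5.80 : 35.66 : 97.51 : 100.00.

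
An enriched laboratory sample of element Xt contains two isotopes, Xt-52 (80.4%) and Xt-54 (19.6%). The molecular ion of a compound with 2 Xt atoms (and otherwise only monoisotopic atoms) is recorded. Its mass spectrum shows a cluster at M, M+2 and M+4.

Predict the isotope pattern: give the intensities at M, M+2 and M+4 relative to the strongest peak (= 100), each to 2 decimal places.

100.00 : 48.76 : 5.94

The 2 Xt atoms are independent, so intensities follow the terms of (0.804 + 0.196)^2.
P(M) = 0.804^2 = 0.646416
P(M+2) = 2 × 0.804^1 × 0.196^1 = 0.315168
P(M+4) = 0.196^2 = 0.038416
The M peak is largest (0.646416); scaling to 100 gives 100.00 : 48.76 : 5.94.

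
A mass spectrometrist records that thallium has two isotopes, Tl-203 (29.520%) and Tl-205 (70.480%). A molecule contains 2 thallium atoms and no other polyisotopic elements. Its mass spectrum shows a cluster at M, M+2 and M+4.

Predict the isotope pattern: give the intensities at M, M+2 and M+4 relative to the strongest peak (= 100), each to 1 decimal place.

Each Tl atom is independently Tl-203 (p = 0.29520) or Tl-205 (q = 0.70480); the cluster is the binomial expansion (p + q)^2.
P(M) = 0.29520^2 = 0.087143
P(M+2) = 2 × 0.29520^1 × 0.70480^1 = 0.416114
P(M+4) = 0.70480^2 = 0.496743
The M+4 peak is largest (0.496743); scaling to 100 gives 17.5 : 83.8 : 100.0.

17.5 : 83.8 : 100.0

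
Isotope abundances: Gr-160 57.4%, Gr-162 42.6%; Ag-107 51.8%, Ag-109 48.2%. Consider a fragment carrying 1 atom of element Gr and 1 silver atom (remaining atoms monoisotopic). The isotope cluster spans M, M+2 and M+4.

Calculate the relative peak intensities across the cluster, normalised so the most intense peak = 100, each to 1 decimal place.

59.8 : 100.0 : 41.3

Element Gr pattern (n=1): 0.5740 : 0.4260
Silver pattern (n=1): 0.5180 : 0.4820
Convolve the two distributions (both contribute in 2-u steps):
  M: 0.5740×0.5180 = 0.297332
  M+2: 0.5740×0.4820 + 0.4260×0.5180 = 0.497336
  M+4: 0.4260×0.4820 = 0.205332
Scale to base peak (0.497336) = 100: 59.8 : 100.0 : 41.3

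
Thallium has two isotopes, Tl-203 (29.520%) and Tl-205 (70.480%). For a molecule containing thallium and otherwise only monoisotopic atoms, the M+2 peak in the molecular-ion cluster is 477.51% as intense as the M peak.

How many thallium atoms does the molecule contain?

2

The M+2/M ratio from n Tl atoms is n · q/p = n · 0.70480/0.29520.
n = 4.7751 × 0.29520/0.70480 = 2.00 ≈ 2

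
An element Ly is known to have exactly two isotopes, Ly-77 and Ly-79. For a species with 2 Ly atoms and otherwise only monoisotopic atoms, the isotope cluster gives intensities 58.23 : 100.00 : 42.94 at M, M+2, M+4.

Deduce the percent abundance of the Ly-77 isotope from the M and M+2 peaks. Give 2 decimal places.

Let p = fractional abundance of Ly-77. I(M+2)/I(M) = [C(2,1)·p^1·(1−p)] / p^2 = 2·(1−p)/p = 100.00/58.23 = 1.7173
(1−p)/p = 1.7173/2 = 0.8587  ⇒  p = 1/(1 + 0.8587) = 0.5380
Ly-77: 53.80%, Ly-79: 46.20%.

53.80%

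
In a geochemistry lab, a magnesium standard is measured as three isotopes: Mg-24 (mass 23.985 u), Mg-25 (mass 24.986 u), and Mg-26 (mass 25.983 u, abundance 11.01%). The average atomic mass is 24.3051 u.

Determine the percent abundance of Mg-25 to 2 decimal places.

10.00%

The remaining 88.99% is split between Mg-24 (fraction x) and Mg-25 (fraction 0.8899 − x).
Substituting: 23.985x + 24.986(0.8899 − x) = 21.4443717
(23.985 − 24.986)x = -0.7906697  ⇒  x = 0.78988, y = 0.10002
Mg-24: 78.99%, Mg-25: 10.00%.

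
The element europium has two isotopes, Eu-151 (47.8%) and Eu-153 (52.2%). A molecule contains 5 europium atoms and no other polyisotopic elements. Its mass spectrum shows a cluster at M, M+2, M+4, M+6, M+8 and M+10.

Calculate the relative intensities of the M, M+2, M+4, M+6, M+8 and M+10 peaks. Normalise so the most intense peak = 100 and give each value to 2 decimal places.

7.68 : 41.93 : 91.57 : 100.00 : 54.60 : 11.93

Expanding (0.478 + 0.522)^5:
P(M) = 0.478^5 = 0.024954
P(M+2) = 5 × 0.478^4 × 0.522^1 = 0.136255
P(M+4) = 10 × 0.478^3 × 0.522^2 = 0.297594
P(M+6) = 10 × 0.478^2 × 0.522^3 = 0.324988
P(M+8) = 5 × 0.478^1 × 0.522^4 = 0.177452
P(M+10) = 0.522^5 = 0.038757
The M+6 peak is largest (0.324988); scaling to 100 gives 7.68 : 41.93 : 91.57 : 100.00 : 54.60 : 11.93.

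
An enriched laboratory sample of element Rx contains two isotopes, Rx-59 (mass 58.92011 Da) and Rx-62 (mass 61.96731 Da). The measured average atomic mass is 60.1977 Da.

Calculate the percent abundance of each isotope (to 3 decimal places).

With x = fraction of Rx-59 (so Rx-62 is 1 − x):
58.92011·x + 61.96731·(1 − x) = 60.1977
(58.92011 − 61.96731)·x = 60.1977 − 61.96731
x = -1.76961 / -3.04720 = 0.58073 → 58.073% Rx-59, 41.927% Rx-62.

Rx-59: 58.073%, Rx-62: 41.927%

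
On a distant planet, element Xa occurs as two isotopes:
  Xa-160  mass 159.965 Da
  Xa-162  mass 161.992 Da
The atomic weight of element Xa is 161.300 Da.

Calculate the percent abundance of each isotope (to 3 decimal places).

With x = fraction of Xa-160 (so Xa-162 is 1 − x):
159.965·x + 161.992·(1 − x) = 161.300
(159.965 − 161.992)·x = 161.300 − 161.992
x = -0.692 / -2.027 = 0.34139 → 34.139% Xa-160, 65.861% Xa-162.

Xa-160: 34.139%, Xa-162: 65.861%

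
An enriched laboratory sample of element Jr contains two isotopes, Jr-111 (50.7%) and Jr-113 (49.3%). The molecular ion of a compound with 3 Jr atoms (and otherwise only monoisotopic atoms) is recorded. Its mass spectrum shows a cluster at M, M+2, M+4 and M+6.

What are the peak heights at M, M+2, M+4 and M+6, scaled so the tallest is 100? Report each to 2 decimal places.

34.28 : 100.00 : 97.24 : 31.52

Expanding (0.507 + 0.493)^3:
P(M) = 0.507^3 = 0.130324
P(M+2) = 3 × 0.507^2 × 0.493^1 = 0.380175
P(M+4) = 3 × 0.507^1 × 0.493^2 = 0.369678
P(M+6) = 0.493^3 = 0.119823
The M+2 peak is largest (0.380175); scaling to 100 gives 34.28 : 100.00 : 97.24 : 31.52.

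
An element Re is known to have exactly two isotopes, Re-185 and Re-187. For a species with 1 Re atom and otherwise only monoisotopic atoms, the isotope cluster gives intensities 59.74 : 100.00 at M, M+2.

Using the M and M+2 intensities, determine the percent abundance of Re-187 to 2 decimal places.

62.60%

Write p for the Re-185 fraction. I(M+2)/I(M) = [C(1,1)·p^0·(1−p)] / p^1 = 1·(1−p)/p = 100.00/59.74 = 1.6739
(1−p)/p = 1.6739/1 = 1.6739  ⇒  p = 1/(1 + 1.6739) = 0.3740
Re-185: 37.40%, Re-187: 62.60%.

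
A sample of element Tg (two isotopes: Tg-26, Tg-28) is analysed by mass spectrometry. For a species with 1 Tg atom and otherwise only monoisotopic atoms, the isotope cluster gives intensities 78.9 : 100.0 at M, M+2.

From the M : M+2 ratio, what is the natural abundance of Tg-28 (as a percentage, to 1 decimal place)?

Let p = fractional abundance of Tg-26. I(M+2)/I(M) = [C(1,1)·p^0·(1−p)] / p^1 = 1·(1−p)/p = 100.0/78.9 = 1.2674
(1−p)/p = 1.2674/1 = 1.2674  ⇒  p = 1/(1 + 1.2674) = 0.4410
Tg-26: 44.1%, Tg-28: 55.9%.

55.9%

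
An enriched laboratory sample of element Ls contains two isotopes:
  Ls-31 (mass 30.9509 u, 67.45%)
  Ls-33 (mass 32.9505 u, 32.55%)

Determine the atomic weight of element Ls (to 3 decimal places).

31.602 u

The abundance-weighted mean is 0.6745 × 30.9509 + 0.3255 × 32.9505
= 20.87638 + 10.72539 = 31.60177 u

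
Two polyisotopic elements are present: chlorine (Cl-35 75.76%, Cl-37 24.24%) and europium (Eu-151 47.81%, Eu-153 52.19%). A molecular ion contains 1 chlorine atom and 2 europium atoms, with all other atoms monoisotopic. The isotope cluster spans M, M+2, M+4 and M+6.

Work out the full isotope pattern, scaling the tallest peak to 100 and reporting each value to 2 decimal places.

39.95 : 100.00 : 75.51 : 15.23

Chlorine pattern (n=1): 0.7576 : 0.2424
Europium pattern (n=2): 0.22857961 : 0.49904078 : 0.27237961
Convolve the two distributions (both contribute in 2-u steps):
  M: 0.7576×0.22857961 = 0.173172
  M+2: 0.7576×0.49904078 + 0.2424×0.22857961 = 0.433481
  M+4: 0.7576×0.27237961 + 0.2424×0.49904078 = 0.327322
  M+6: 0.2424×0.27237961 = 0.066025
Scale to base peak (0.433481) = 100: 39.95 : 100.00 : 75.51 : 15.23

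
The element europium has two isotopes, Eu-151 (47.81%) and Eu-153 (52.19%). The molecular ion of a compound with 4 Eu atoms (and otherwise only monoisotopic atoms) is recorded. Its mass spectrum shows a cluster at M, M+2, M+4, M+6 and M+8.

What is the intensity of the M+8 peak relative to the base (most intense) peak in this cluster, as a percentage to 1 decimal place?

19.9%

Binomial terms of (0.4781 + 0.5219)^4: M 0.0522, M+2 0.2281, M+4 0.3736, M+6 0.2719, M+8 0.0742 → M+4 is the base peak.
P(M+4) = C(4,2) × 0.4781^2 × 0.5219^2 = 6 × 0.22857961 × 0.27237961 = 0.373563 (base)
P(M+8) = C(4,4) × 0.4781^0 × 0.5219^4 = 1 × 1.0000 × 0.07419065 = 0.074191
Relative intensity = 0.074191 / 0.373563 × 100 = 19.9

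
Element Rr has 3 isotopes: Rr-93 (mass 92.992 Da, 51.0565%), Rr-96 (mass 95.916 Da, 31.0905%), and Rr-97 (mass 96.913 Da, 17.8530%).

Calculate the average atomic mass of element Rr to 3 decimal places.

94.601 Da

Weight each isotope mass by its fractional abundance: 0.510565 × 92.992 + 0.310905 × 95.916 + 0.178530 × 96.913
= 47.4785 + 29.8208 + 17.3019 = 94.6012 Da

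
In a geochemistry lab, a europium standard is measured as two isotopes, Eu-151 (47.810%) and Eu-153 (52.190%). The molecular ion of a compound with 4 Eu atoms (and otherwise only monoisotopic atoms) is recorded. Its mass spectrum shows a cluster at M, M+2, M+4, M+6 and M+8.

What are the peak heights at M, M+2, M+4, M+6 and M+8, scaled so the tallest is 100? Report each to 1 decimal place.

The 4 Eu atoms are independent, so intensities follow the terms of (0.47810 + 0.52190)^4.
P(M) = 0.47810^4 = 0.052249
P(M+2) = 4 × 0.47810^3 × 0.52190^1 = 0.228141
P(M+4) = 6 × 0.47810^2 × 0.52190^2 = 0.373563
P(M+6) = 4 × 0.47810^1 × 0.52190^3 = 0.271857
P(M+8) = 0.52190^4 = 0.074191
The M+4 peak is largest (0.373563); scaling to 100 gives 14.0 : 61.1 : 100.0 : 72.8 : 19.9.

14.0 : 61.1 : 100.0 : 72.8 : 19.9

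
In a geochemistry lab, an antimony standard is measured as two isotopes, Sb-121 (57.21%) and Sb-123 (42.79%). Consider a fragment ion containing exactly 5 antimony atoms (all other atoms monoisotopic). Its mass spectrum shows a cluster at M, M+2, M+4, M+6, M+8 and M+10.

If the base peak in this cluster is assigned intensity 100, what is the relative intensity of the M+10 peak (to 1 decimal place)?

4.2

(0.5721 + 0.4279)^5 gives M 0.0613, M+2 0.2292, M+4 0.3428, M+6 0.2564, M+8 0.0959, M+10 0.0143; the largest is M+4.
P(M+4) = C(5,2) × 0.5721^3 × 0.4279^2 = 10 × 0.18724742 × 0.18309841 = 0.342847 (base)
P(M+10) = C(5,5) × 0.5721^0 × 0.4279^5 = 1 × 1.0000 × 0.01434536 = 0.014345
Relative intensity = 0.014345 / 0.342847 × 100 = 4.2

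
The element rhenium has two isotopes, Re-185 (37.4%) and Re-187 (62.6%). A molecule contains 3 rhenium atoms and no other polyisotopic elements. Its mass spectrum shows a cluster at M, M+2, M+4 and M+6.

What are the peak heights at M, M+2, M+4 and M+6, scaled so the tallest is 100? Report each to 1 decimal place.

11.9 : 59.7 : 100.0 : 55.8

Expanding (0.374 + 0.626)^3:
P(M) = 0.374^3 = 0.052314
P(M+2) = 3 × 0.374^2 × 0.626^1 = 0.262687
P(M+4) = 3 × 0.374^1 × 0.626^2 = 0.439685
P(M+6) = 0.626^3 = 0.245314
The M+4 peak is largest (0.439685); scaling to 100 gives 11.9 : 59.7 : 100.0 : 55.8.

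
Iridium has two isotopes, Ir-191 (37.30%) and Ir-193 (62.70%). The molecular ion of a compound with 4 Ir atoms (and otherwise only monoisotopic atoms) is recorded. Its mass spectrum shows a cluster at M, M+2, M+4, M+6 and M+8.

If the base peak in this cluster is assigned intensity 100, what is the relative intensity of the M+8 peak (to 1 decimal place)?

Term probabilities: M 0.0194, M+2 0.1302, M+4 0.3282, M+6 0.3678, M+8 0.1546. Base peak = M+6.
P(M+6) = C(4,3) × 0.3730^1 × 0.6270^3 = 4 × 0.3730 × 0.24649188 = 0.367766 (base)
P(M+8) = C(4,4) × 0.3730^0 × 0.6270^4 = 1 × 1.0000 × 0.15455041 = 0.154550
Relative intensity = 0.154550 / 0.367766 × 100 = 42.0

42.0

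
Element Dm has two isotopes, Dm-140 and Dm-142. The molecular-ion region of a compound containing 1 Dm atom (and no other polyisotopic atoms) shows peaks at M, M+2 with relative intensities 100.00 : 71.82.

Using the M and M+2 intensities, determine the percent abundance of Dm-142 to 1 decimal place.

Write p for the Dm-140 fraction. I(M+2)/I(M) = [C(1,1)·p^0·(1−p)] / p^1 = 1·(1−p)/p = 71.82/100.00 = 0.7182
(1−p)/p = 0.7182/1 = 0.7182  ⇒  p = 1/(1 + 0.7182) = 0.5820
Dm-140: 58.2%, Dm-142: 41.8%.

41.8%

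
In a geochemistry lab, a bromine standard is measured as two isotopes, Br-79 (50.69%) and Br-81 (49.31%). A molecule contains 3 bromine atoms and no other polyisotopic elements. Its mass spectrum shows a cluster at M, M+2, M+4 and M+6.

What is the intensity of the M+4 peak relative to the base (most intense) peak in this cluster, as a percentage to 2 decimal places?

97.28%

Binomial terms of (0.5069 + 0.4931)^3: M 0.1302, M+2 0.3801, M+4 0.3698, M+6 0.1199 → M+2 is the base peak.
P(M+2) = C(3,1) × 0.5069^2 × 0.4931^1 = 3 × 0.25694761 × 0.4931 = 0.380103 (base)
P(M+4) = C(3,2) × 0.5069^1 × 0.4931^2 = 3 × 0.5069 × 0.24314761 = 0.369755
Relative intensity = 0.369755 / 0.380103 × 100 = 97.28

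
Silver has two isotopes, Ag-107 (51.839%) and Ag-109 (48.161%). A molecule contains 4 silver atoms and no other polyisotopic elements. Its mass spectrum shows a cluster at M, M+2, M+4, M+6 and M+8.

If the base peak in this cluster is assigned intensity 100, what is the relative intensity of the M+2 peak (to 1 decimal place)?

71.8

Term probabilities: M 0.0722, M+2 0.2684, M+4 0.3740, M+6 0.2316, M+8 0.0538. Base peak = M+4.
P(M+4) = C(4,2) × 0.51839^2 × 0.48161^2 = 6 × 0.26872819 × 0.23194819 = 0.373986 (base)
P(M+2) = C(4,1) × 0.51839^3 × 0.48161^1 = 4 × 0.13930601 × 0.48161 = 0.268365
Relative intensity = 0.268365 / 0.373986 × 100 = 71.8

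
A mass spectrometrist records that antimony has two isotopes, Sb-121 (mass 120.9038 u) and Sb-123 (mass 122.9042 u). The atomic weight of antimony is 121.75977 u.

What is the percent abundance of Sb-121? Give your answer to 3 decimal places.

57.210%

Let x be the fractional abundance of Sb-121; then Sb-123 has abundance 1 − x.
120.9038·x + 122.9042·(1 − x) = 121.75977
(120.9038 − 122.9042)·x = 121.75977 − 122.9042
x = -1.14443 / -2.0004 = 0.57210 → 57.210% Sb-121, 42.790% Sb-123.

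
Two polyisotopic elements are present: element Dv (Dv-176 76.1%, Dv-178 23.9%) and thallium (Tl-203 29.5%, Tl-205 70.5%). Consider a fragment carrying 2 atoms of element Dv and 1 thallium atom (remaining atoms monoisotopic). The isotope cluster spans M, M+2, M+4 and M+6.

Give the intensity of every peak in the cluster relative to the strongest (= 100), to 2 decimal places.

Element Dv pattern (n=2): 0.579121 : 0.363758 : 0.057121
Thallium pattern (n=1): 0.2950 : 0.7050
Convolve the two distributions (both contribute in 2-u steps):
  M: 0.579121×0.2950 = 0.170841
  M+2: 0.579121×0.7050 + 0.363758×0.2950 = 0.515589
  M+4: 0.363758×0.7050 + 0.057121×0.2950 = 0.273300
  M+6: 0.057121×0.7050 = 0.040270
Scale to base peak (0.515589) = 100: 33.14 : 100.00 : 53.01 : 7.81

33.14 : 100.00 : 53.01 : 7.81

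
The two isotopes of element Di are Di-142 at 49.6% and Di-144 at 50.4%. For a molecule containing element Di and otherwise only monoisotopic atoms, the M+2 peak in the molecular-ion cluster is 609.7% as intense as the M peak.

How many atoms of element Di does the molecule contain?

6

With n Di atoms, P(M+2)/P(M) = C(n,1)·p^(n−1)q / p^n = n·q/p = n · 0.504/0.496.
n = 6.097 × 0.496/0.504 = 6.00 ≈ 6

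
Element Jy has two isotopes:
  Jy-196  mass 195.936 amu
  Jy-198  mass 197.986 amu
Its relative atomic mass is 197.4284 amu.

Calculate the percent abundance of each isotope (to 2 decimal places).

Let x be the fractional abundance of Jy-196; then Jy-198 has abundance 1 − x.
195.936·x + 197.986·(1 − x) = 197.4284
(195.936 − 197.986)·x = 197.4284 − 197.986
x = -0.5576 / -2.050 = 0.27200 → 27.20% Jy-196, 72.80% Jy-198.

Jy-196: 27.20%, Jy-198: 72.80%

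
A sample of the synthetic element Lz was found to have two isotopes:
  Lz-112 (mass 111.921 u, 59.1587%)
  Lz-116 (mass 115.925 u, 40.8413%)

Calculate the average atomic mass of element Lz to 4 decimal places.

Average mass = Σ (abundance × isotope mass) = 0.591587 × 111.921 + 0.408413 × 115.925
= 66.21101 + 47.34528 = 113.55629 u

113.5563 u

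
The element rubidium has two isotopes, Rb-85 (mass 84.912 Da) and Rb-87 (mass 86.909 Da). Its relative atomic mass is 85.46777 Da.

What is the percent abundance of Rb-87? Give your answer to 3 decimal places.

With x = fraction of Rb-85 (so Rb-87 is 1 − x):
84.912·x + 86.909·(1 − x) = 85.46777
(84.912 − 86.909)·x = 85.46777 − 86.909
x = -1.44123 / -1.997 = 0.72170 → 72.170% Rb-85, 27.830% Rb-87.

27.830%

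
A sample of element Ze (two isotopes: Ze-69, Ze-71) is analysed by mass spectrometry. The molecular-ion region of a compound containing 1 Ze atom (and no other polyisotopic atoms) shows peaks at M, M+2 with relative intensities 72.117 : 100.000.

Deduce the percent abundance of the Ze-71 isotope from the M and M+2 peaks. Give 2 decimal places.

Let p = fractional abundance of Ze-69. I(M+2)/I(M) = [C(1,1)·p^0·(1−p)] / p^1 = 1·(1−p)/p = 100.000/72.117 = 1.3866
(1−p)/p = 1.3866/1 = 1.3866  ⇒  p = 1/(1 + 1.3866) = 0.4190
Ze-69: 41.90%, Ze-71: 58.10%.

58.10%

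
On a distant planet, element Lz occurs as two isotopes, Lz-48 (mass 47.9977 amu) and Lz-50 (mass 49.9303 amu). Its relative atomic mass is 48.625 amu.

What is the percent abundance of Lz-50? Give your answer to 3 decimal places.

32.459%

Writing the weighted mean with unknown fraction x of Lz-48:
47.9977·x + 49.9303·(1 − x) = 48.625
(47.9977 − 49.9303)·x = 48.625 − 49.9303
x = -1.3053 / -1.9326 = 0.67541 → 67.541% Lz-48, 32.459% Lz-50.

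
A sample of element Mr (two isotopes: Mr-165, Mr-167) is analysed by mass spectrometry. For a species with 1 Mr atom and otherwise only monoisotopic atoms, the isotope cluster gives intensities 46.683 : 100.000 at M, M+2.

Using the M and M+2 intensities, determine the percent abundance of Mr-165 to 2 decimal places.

Let p = fractional abundance of Mr-165. I(M+2)/I(M) = [C(1,1)·p^0·(1−p)] / p^1 = 1·(1−p)/p = 100.000/46.683 = 2.1421
(1−p)/p = 2.1421/1 = 2.1421  ⇒  p = 1/(1 + 2.1421) = 0.3183
Mr-165: 31.83%, Mr-167: 68.17%.

31.83%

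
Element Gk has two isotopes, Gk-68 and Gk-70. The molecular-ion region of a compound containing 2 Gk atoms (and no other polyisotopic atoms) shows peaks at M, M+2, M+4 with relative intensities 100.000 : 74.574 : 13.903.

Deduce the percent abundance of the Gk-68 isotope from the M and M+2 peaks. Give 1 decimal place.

Write p for the Gk-68 fraction. I(M+2)/I(M) = [C(2,1)·p^1·(1−p)] / p^2 = 2·(1−p)/p = 74.574/100.000 = 0.7457
(1−p)/p = 0.7457/2 = 0.3729  ⇒  p = 1/(1 + 0.3729) = 0.7284
Gk-68: 72.8%, Gk-70: 27.2%.

72.8%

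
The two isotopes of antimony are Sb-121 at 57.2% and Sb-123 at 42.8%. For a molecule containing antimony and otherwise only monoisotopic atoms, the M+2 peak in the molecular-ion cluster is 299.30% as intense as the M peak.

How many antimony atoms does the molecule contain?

The M+2/M ratio from n Sb atoms is n · q/p = n · 0.428/0.572.
n = 2.9930 × 0.572/0.428 = 4.00 ≈ 4

4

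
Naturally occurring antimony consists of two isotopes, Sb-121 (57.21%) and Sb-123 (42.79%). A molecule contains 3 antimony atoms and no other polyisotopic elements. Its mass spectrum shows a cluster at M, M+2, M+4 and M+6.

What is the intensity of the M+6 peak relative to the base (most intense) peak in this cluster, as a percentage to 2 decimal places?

(0.5721 + 0.4279)^3 gives M 0.1872, M+2 0.4202, M+4 0.3143, M+6 0.0783; the largest is M+2.
P(M+2) = C(3,1) × 0.5721^2 × 0.4279^1 = 3 × 0.32729841 × 0.4279 = 0.420153 (base)
P(M+6) = C(3,3) × 0.5721^0 × 0.4279^3 = 1 × 1.0000 × 0.07834781 = 0.078348
Relative intensity = 0.078348 / 0.420153 × 100 = 18.65

18.65%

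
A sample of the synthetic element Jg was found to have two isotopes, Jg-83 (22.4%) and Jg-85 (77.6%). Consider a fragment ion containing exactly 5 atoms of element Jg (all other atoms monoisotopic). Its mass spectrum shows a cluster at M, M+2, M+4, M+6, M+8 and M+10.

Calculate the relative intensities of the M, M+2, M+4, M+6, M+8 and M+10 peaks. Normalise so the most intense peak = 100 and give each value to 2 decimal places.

0.14 : 2.41 : 16.66 : 57.73 : 100.00 : 69.29

Each Jg atom is independently Jg-83 (p = 0.224) or Jg-85 (q = 0.776); the cluster is the binomial expansion (p + q)^5.
P(M) = 0.224^5 = 0.000564
P(M+2) = 5 × 0.224^4 × 0.776^1 = 0.009768
P(M+4) = 10 × 0.224^3 × 0.776^2 = 0.067681
P(M+6) = 10 × 0.224^2 × 0.776^3 = 0.234467
P(M+8) = 5 × 0.224^1 × 0.776^4 = 0.406130
P(M+10) = 0.776^5 = 0.281390
The M+8 peak is largest (0.406130); scaling to 100 gives 0.14 : 2.41 : 16.66 : 57.73 : 100.00 : 69.29.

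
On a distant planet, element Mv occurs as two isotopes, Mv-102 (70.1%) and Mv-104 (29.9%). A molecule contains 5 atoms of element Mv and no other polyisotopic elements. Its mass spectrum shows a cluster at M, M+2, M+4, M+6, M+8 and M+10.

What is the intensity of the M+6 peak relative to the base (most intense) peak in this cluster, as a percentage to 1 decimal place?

36.4%

Binomial terms of (0.701 + 0.299)^5: M 0.1693, M+2 0.3610, M+4 0.3080, M+6 0.1314, M+8 0.0280, M+10 0.0024 → M+2 is the base peak.
P(M+2) = C(5,1) × 0.701^4 × 0.299^1 = 5 × 0.24147494 × 0.2990 = 0.361005 (base)
P(M+6) = C(5,3) × 0.701^2 × 0.299^3 = 10 × 0.491401 × 0.0267309 = 0.131356
Relative intensity = 0.131356 / 0.361005 × 100 = 36.4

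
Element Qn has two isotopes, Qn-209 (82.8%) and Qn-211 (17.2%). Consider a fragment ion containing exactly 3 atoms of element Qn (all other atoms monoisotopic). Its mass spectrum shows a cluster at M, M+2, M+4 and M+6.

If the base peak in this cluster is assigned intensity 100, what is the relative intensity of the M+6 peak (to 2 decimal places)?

0.90

Term probabilities: M 0.5677, M+2 0.3538, M+4 0.0735, M+6 0.0051. Base peak = M.
P(M) = C(3,0) × 0.828^3 × 0.172^0 = 1 × 0.56766355 × 1.0000 = 0.567664 (base)
P(M+6) = C(3,3) × 0.828^0 × 0.172^3 = 1 × 1.0000 × 0.00508845 = 0.005088
Relative intensity = 0.005088 / 0.567664 × 100 = 0.90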